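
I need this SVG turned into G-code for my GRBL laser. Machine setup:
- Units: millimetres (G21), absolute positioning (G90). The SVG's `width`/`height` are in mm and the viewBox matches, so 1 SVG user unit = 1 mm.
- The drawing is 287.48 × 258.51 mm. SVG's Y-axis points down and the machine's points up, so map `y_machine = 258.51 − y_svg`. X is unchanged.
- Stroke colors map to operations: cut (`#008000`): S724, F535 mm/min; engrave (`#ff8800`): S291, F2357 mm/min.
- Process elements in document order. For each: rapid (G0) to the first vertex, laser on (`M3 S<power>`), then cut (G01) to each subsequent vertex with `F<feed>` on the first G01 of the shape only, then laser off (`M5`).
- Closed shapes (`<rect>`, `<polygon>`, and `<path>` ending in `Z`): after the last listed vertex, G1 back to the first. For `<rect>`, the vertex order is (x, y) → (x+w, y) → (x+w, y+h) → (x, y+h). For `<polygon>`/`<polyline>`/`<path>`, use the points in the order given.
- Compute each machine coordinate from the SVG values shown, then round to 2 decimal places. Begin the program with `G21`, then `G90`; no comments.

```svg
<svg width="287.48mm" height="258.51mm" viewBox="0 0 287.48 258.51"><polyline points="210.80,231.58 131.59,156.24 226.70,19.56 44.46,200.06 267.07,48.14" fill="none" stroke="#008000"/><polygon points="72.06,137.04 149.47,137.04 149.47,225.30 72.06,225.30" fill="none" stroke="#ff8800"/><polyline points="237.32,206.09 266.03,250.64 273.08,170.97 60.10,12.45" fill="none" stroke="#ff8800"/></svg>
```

viewBox `0 0 287.48 258.51` with mm width/height → 1 unit = 1 mm. Flip: y_m = 258.51 − y_svg.

**Shape 1** — `<polyline>` open polyline, stroke `#008000` → cut (S724, F535). Machine vertices: (210.80,26.93) → (131.59,102.27) → (226.70,238.95) → (44.46,58.45) → (267.07,210.37). Open path.

**Shape 2** — `<polygon>` rectangle, stroke `#ff8800` → engrave (S291, F2357). Machine vertices: (72.06,121.47) → (149.47,121.47) → (149.47,33.21) → (72.06,33.21) → (72.06,121.47). Closed: final G1 returns to the first vertex.

**Shape 3** — `<polyline>` open polyline, stroke `#ff8800` → engrave (S291, F2357). Machine vertices: (237.32,52.42) → (266.03,7.87) → (273.08,87.54) → (60.10,246.06). Open path.

G21
G90
G0 X210.80 Y26.93
M3 S724
G01 X131.59 Y102.27 F535
G01 X226.70 Y238.95
G01 X44.46 Y58.45
G01 X267.07 Y210.37
M5
G0 X72.06 Y121.47
M3 S291
G01 X149.47 Y121.47 F2357
G01 X149.47 Y33.21
G01 X72.06 Y33.21
G01 X72.06 Y121.47
M5
G0 X237.32 Y52.42
M3 S291
G01 X266.03 Y7.87 F2357
G01 X273.08 Y87.54
G01 X60.10 Y246.06
M5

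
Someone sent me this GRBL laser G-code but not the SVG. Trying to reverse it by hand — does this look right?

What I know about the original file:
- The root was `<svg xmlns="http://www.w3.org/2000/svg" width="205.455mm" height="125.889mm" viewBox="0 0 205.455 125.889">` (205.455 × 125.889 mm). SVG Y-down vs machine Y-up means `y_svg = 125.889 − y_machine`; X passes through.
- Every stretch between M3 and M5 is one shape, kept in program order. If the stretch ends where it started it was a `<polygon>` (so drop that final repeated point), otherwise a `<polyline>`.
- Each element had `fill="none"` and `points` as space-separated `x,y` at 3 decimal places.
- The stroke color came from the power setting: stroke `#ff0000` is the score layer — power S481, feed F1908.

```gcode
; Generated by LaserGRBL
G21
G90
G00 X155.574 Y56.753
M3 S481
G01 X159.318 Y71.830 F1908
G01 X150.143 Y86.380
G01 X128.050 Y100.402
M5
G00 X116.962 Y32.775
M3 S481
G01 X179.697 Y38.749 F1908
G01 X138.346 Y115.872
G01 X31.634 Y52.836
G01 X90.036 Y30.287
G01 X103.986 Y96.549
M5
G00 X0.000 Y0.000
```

<svg xmlns="http://www.w3.org/2000/svg" width="205.455mm" height="125.889mm" viewBox="0 0 205.455 125.889">
  <polyline points="155.574,69.136 159.318,54.059 150.143,39.509 128.050,25.487" fill="none" stroke="#ff0000"/>
  <polyline points="116.962,93.114 179.697,87.140 138.346,10.017 31.634,73.053 90.036,95.602 103.986,29.340" fill="none" stroke="#ff0000"/>
</svg>

y_svg = 125.889 − y_m. Every run uses S481, so all elements get stroke `#ff0000` (score).

[1] open run; points: 155.574,69.136 159.318,54.059 150.143,39.509 128.050,25.487

[2] open run; points: 116.962,93.114 179.697,87.140 138.346,10.017 31.634,73.053 90.036,95.602 103.986,29.340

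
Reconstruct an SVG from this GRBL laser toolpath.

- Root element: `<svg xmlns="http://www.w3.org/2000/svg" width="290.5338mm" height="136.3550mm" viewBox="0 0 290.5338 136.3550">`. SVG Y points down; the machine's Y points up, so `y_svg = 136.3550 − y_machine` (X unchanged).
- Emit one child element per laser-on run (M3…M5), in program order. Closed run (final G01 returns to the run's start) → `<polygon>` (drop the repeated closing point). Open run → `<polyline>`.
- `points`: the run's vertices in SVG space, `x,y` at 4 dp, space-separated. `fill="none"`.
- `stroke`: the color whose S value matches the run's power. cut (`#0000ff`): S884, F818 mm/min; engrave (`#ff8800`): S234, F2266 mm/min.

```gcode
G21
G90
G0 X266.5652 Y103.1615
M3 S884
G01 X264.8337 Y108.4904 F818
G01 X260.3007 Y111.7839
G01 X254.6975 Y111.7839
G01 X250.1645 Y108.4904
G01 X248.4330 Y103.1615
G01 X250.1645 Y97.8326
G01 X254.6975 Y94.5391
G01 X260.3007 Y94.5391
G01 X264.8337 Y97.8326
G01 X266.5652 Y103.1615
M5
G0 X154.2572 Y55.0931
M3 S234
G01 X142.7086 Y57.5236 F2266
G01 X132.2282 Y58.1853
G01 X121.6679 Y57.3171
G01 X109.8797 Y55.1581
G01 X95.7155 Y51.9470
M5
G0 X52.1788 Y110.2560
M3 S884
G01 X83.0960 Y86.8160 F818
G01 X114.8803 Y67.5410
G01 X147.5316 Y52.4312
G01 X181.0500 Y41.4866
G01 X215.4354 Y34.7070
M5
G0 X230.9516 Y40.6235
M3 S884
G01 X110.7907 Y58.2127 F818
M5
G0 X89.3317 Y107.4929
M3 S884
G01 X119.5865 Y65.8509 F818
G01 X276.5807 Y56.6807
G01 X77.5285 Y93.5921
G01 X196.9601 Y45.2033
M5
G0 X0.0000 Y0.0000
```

<svg xmlns="http://www.w3.org/2000/svg" width="290.5338mm" height="136.3550mm" viewBox="0 0 290.5338 136.3550">
  <polygon points="266.5652,33.1935 264.8337,27.8646 260.3007,24.5711 254.6975,24.5711 250.1645,27.8646 248.4330,33.1935 250.1645,38.5224 254.6975,41.8159 260.3007,41.8159 264.8337,38.5224" fill="none" stroke="#0000ff"/>
  <polyline points="154.2572,81.2619 142.7086,78.8314 132.2282,78.1697 121.6679,79.0379 109.8797,81.1969 95.7155,84.4080" fill="none" stroke="#ff8800"/>
  <polyline points="52.1788,26.0990 83.0960,49.5390 114.8803,68.8140 147.5316,83.9238 181.0500,94.8684 215.4354,101.6480" fill="none" stroke="#0000ff"/>
  <polyline points="230.9516,95.7315 110.7907,78.1423" fill="none" stroke="#0000ff"/>
  <polyline points="89.3317,28.8621 119.5865,70.5041 276.5807,79.6743 77.5285,42.7629 196.9601,91.1517" fill="none" stroke="#0000ff"/>
</svg>

y_svg = 136.3550 − y_m.

[1] S884→`#0000ff` (cut); closed run; points: 266.5652,33.1935 264.8337,27.8646 260.3007,24.5711 254.6975,24.5711 250.1645,27.8646 248.4330,33.1935 250.1645,38.5224 254.6975,41.8159 260.3007,41.8159 264.8337,38.5224

[2] S234→`#ff8800` (engrave); open run; points: 154.2572,81.2619 142.7086,78.8314 132.2282,78.1697 121.6679,79.0379 109.8797,81.1969 95.7155,84.4080

[3] S884→`#0000ff` (cut); open run; points: 52.1788,26.0990 83.0960,49.5390 114.8803,68.8140 147.5316,83.9238 181.0500,94.8684 215.4354,101.6480

[4] S884→`#0000ff` (cut); open run; points: 230.9516,95.7315 110.7907,78.1423

[5] S884→`#0000ff` (cut); open run; points: 89.3317,28.8621 119.5865,70.5041 276.5807,79.6743 77.5285,42.7629 196.9601,91.1517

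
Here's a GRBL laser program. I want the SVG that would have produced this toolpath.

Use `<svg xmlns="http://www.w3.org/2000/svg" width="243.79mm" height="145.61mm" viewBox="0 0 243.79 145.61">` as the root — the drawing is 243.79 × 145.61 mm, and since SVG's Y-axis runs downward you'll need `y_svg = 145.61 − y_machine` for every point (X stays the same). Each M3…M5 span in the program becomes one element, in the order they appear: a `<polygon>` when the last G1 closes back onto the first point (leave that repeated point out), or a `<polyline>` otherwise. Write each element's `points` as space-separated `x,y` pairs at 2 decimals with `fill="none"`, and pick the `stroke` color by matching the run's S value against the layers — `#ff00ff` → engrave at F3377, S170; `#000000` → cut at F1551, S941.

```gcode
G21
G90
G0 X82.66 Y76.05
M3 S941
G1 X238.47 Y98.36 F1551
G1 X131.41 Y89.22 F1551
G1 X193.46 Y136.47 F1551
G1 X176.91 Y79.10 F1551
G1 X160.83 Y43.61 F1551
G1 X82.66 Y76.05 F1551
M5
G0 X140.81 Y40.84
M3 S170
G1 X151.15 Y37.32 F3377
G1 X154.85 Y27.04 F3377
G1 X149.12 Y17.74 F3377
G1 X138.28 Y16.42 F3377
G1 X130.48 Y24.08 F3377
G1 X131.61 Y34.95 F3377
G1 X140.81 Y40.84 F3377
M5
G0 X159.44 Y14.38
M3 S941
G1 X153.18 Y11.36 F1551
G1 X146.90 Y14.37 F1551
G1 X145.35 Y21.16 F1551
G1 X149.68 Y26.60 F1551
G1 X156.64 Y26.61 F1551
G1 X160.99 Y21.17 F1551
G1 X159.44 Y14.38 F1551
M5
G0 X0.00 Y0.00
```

<svg xmlns="http://www.w3.org/2000/svg" width="243.79mm" height="145.61mm" viewBox="0 0 243.79 145.61">
  <polygon points="82.66,69.56 238.47,47.25 131.41,56.39 193.46,9.14 176.91,66.51 160.83,102.00" fill="none" stroke="#000000"/>
  <polygon points="140.81,104.77 151.15,108.29 154.85,118.57 149.12,127.87 138.28,129.19 130.48,121.53 131.61,110.66" fill="none" stroke="#ff00ff"/>
  <polygon points="159.44,131.23 153.18,134.25 146.90,131.24 145.35,124.45 149.68,119.01 156.64,119.00 160.99,124.44" fill="none" stroke="#000000"/>
</svg>

y_svg = 145.61 − y_m.

[1] S941→`#000000` (cut); closed run; points: 82.66,69.56 238.47,47.25 131.41,56.39 193.46,9.14 176.91,66.51 160.83,102.00

[2] S170→`#ff00ff` (engrave); closed run; points: 140.81,104.77 151.15,108.29 154.85,118.57 149.12,127.87 138.28,129.19 130.48,121.53 131.61,110.66

[3] S941→`#000000` (cut); closed run; points: 159.44,131.23 153.18,134.25 146.90,131.24 145.35,124.45 149.68,119.01 156.64,119.00 160.99,124.44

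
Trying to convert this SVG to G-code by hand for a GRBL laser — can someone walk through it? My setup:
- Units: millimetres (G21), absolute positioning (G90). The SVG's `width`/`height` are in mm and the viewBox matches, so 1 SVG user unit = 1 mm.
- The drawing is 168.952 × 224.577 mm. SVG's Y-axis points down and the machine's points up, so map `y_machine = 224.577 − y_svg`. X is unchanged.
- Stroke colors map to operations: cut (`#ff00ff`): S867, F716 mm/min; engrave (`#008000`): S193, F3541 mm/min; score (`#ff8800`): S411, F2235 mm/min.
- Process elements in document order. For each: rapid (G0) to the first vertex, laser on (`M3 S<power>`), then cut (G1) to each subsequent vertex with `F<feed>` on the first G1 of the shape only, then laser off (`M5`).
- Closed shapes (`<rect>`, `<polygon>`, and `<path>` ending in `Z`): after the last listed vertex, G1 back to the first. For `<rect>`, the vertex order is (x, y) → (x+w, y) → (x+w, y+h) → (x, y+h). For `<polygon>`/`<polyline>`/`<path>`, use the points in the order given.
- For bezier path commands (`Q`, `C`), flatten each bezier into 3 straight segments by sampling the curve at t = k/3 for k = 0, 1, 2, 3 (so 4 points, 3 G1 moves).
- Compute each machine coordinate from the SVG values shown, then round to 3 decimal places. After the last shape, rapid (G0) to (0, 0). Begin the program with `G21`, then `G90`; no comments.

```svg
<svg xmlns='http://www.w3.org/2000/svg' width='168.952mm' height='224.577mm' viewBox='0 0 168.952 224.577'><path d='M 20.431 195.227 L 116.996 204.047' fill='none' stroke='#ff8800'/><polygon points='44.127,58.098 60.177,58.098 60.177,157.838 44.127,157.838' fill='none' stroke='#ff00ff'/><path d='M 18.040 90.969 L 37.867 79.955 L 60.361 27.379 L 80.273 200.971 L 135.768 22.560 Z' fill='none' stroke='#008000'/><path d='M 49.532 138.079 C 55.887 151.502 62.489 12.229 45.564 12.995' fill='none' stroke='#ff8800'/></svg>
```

G21
G90
G0 X20.431 Y29.350
M3 S411
G1 X116.996 Y20.530 F2235
M5
G0 X44.127 Y166.479
M3 S867
G1 X60.177 Y166.479 F716
G1 X60.177 Y66.739
G1 X44.127 Y66.739
G1 X44.127 Y166.479
M5
G0 X18.040 Y133.608
M3 S193
G1 X37.867 Y144.622 F3541
G1 X60.361 Y197.198
G1 X80.273 Y23.606
G1 X135.768 Y202.017
G1 X18.040 Y133.608
M5
G0 X49.532 Y86.498
M3 S411
G1 X55.089 Y113.132 F2235
G1 X55.527 Y176.510
G1 X45.564 Y211.582
M5
G0 X0.000 Y0.000

viewBox `0 0 168.952 224.577` with mm width/height → 1 unit = 1 mm. Flip: y_m = 224.577 − y_svg.

**Shape 1** — `<path>` line segment, stroke `#ff8800` → score (S411, F2235). Machine vertices: (20.431,29.350) → (116.996,20.530). Open path.

**Shape 2** — `<polygon>` rectangle, stroke `#ff00ff` → cut (S867, F716). Machine vertices: (44.127,166.479) → (60.177,166.479) → (60.177,66.739) → (44.127,66.739) → (44.127,166.479). Closed: final G1 returns to the first vertex.

**Shape 3** — `<path>` closed polygon, stroke `#008000` → engrave (S193, F3541). Machine vertices: (18.040,133.608) → (37.867,144.622) → (60.361,197.198) → (80.273,23.606) → (135.768,202.017) → (18.040,133.608). Closed: final G1 returns to the first vertex.

**Shape 4** — `<path>` cubic bezier, stroke `#ff8800` → score (S411, F2235). Control points (SVG): P0=(49.532,138.079), P1=(55.887,151.502), P2=(62.489,12.229), P3=(45.564,12.995); sampled at t=k/3. Machine vertices: (49.532,86.498) → (55.089,113.132) → (55.527,176.510) → (45.564,211.582). Open path.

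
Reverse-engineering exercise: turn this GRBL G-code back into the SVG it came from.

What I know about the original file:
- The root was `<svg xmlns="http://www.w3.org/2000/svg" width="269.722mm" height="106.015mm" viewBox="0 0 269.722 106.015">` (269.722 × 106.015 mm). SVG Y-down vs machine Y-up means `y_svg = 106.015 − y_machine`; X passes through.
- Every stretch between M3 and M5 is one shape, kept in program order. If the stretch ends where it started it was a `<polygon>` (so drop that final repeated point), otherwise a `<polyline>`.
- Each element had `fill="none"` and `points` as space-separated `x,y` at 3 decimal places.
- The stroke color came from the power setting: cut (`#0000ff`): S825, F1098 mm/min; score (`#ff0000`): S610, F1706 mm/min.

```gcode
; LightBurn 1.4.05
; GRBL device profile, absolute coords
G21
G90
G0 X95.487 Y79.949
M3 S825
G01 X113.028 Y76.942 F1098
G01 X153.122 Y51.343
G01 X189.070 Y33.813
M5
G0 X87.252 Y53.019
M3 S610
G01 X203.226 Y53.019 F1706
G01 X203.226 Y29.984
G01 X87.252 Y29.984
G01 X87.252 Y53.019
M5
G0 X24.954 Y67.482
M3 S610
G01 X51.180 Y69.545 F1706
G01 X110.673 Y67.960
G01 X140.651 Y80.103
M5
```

Machine Y-up, SVG Y-down with viewBox height 106.015, so y_svg = 106.015 − y_machine; X carries over.

Run 1: S825 ⇒ cut layer `#0000ff`. The run is open, so emit a `<polyline>` with points (Y-flipped): 95.487,26.066 113.028,29.073 153.122,54.672 189.070,72.202.

Run 2: S610 ⇒ score layer `#ff0000`. The run returns to its start, so emit a `<polygon>` with points (Y-flipped): 87.252,52.996 203.226,52.996 203.226,76.031 87.252,76.031.

Run 3: the run's S610 means `#ff0000` (score). The run is open, so emit a `<polyline>` with points (Y-flipped): 24.954,38.533 51.180,36.470 110.673,38.055 140.651,25.912.

<svg xmlns="http://www.w3.org/2000/svg" width="269.722mm" height="106.015mm" viewBox="0 0 269.722 106.015">
  <polyline points="95.487,26.066 113.028,29.073 153.122,54.672 189.070,72.202" fill="none" stroke="#0000ff"/>
  <polygon points="87.252,52.996 203.226,52.996 203.226,76.031 87.252,76.031" fill="none" stroke="#ff0000"/>
  <polyline points="24.954,38.533 51.180,36.470 110.673,38.055 140.651,25.912" fill="none" stroke="#ff0000"/>
</svg>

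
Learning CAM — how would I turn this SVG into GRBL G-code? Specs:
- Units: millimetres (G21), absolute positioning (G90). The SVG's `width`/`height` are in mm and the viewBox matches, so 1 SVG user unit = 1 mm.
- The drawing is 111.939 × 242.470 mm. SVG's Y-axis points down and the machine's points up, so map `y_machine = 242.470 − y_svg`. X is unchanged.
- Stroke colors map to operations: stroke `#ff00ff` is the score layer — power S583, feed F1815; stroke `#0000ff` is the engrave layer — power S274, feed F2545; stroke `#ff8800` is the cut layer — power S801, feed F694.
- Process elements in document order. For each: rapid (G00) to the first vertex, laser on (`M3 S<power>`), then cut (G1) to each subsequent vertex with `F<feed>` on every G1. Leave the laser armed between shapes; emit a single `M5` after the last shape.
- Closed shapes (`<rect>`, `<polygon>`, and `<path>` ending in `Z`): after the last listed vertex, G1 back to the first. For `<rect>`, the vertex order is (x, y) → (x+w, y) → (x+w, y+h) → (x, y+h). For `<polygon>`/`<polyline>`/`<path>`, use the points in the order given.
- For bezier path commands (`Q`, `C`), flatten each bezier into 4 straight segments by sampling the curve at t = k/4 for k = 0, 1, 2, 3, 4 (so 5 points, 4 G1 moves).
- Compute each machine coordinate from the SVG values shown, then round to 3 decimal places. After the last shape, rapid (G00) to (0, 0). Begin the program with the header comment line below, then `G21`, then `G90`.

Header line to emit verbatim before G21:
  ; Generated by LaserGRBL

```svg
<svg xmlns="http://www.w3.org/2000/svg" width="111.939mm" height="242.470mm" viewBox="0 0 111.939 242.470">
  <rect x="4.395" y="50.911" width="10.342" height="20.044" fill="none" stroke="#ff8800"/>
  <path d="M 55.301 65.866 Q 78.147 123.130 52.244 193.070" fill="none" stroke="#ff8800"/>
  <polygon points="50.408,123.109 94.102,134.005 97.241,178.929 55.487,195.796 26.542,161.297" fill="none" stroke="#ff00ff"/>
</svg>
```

Since the viewBox matches the mm dimensions, user units are millimetres directly. The only transform is the Y-flip y_m = 242.470 − y_svg.

Shape 1 is a rectangle drawn with `<rect>`. Its stroke #ff8800 means cut at S801, F694. After flipping Y the toolpath is (4.395,191.559) → (14.737,191.559) → (14.737,171.515) → (4.395,171.515) → (4.395,191.559), returning to the start.

Shape 2 is a quadratic bezier drawn with `<path>`. Its stroke #ff8800 means cut at S801, F694. After flipping Y the toolpath is (55.301,176.604) → (63.677,147.180) → (65.960,116.171) → (62.149,83.578) → (52.244,49.400).

Shape 3 is a regular polygon drawn with `<polygon>`. Its stroke #ff00ff means score at S583, F1815. After flipping Y the toolpath is (50.408,119.361) → (94.102,108.465) → (97.241,63.541) → (55.487,46.674) → (26.542,81.173) → (50.408,119.361), returning to the start.

; Generated by LaserGRBL
G21
G90
G00 X4.395 Y191.559
M3 S801
G1 X14.737 Y191.559 F694
G1 X14.737 Y171.515 F694
G1 X4.395 Y171.515 F694
G1 X4.395 Y191.559 F694
G00 X55.301 Y176.604
M3 S801
G1 X63.677 Y147.180 F694
G1 X65.960 Y116.171 F694
G1 X62.149 Y83.578 F694
G1 X52.244 Y49.400 F694
G00 X50.408 Y119.361
M3 S583
G1 X94.102 Y108.465 F1815
G1 X97.241 Y63.541 F1815
G1 X55.487 Y46.674 F1815
G1 X26.542 Y81.173 F1815
G1 X50.408 Y119.361 F1815
M5
G00 X0.000 Y0.000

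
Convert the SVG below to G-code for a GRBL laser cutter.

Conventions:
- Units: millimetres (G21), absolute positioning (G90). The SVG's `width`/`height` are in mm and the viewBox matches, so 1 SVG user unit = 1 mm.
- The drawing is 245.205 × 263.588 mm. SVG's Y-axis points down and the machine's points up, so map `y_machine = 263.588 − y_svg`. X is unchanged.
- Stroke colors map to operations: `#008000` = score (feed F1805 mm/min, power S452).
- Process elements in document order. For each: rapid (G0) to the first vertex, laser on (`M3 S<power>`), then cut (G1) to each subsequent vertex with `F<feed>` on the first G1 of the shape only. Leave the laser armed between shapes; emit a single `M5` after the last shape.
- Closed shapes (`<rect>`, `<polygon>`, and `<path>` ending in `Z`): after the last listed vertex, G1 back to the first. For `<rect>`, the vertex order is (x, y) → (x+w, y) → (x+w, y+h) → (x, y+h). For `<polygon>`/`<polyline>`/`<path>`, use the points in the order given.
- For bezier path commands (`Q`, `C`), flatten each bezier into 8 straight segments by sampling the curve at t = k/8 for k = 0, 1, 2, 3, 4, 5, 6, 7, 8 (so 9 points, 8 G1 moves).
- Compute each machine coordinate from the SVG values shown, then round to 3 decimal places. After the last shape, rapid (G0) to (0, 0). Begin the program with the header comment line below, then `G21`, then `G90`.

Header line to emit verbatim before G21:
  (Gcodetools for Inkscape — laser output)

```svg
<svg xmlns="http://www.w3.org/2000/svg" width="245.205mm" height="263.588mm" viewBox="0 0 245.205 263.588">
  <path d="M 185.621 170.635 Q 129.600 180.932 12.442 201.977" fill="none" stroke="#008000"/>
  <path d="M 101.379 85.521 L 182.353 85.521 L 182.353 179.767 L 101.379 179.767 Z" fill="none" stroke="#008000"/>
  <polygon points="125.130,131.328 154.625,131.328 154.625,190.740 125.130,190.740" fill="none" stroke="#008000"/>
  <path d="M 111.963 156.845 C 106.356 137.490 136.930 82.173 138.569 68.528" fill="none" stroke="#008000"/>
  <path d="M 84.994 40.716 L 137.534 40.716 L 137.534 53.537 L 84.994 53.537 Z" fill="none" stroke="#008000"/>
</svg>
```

(Gcodetools for Inkscape — laser output)
G21
G90
G0 X185.621 Y92.953
M3 S452
G1 X170.660 Y90.211 F1805
G1 X153.789 Y87.133
G1 X135.008 Y83.719
G1 X114.316 Y79.969
G1 X91.713 Y75.883
G1 X67.200 Y71.462
G1 X40.776 Y66.704
G1 X12.442 Y61.611
G0 X101.379 Y178.067
M3 S452
G1 X182.353 Y178.067 F1805
G1 X182.353 Y83.821
G1 X101.379 Y83.821
G1 X101.379 Y178.067
G0 X125.130 Y132.260
M3 S452
G1 X154.625 Y132.260 F1805
G1 X154.625 Y72.848
G1 X125.130 Y72.848
G1 X125.130 Y132.260
G0 X111.963 Y106.743
M3 S452
G1 X111.429 Y115.535 F1805
G1 X113.524 Y126.789
G1 X117.485 Y139.595
G1 X122.549 Y153.043
G1 X127.952 Y166.223
G1 X132.932 Y178.226
G1 X136.725 Y188.141
G1 X138.569 Y195.060
G0 X84.994 Y222.872
M3 S452
G1 X137.534 Y222.872 F1805
G1 X137.534 Y210.051
G1 X84.994 Y210.051
G1 X84.994 Y222.872
M5
G0 X0.000 Y0.000

viewBox `0 0 245.205 263.588` with mm width/height → 1 unit = 1 mm. Flip: y_m = 263.588 − y_svg.

**Shape 1** — `<path>` quadratic bezier, stroke `#008000` → score (S452, F1805). Control points (SVG): P0=(185.621,170.635), P1=(129.600,180.932), P2=(12.442,201.977); sampled at t=k/8. Machine vertices: (185.621,92.953) → (170.660,90.211) → (153.789,87.133) → (135.008,83.719) → (114.316,79.969) → (91.713,75.883) → (67.200,71.462) → (40.776,66.704) → (12.442,61.611). Open path.

**Shape 2** — `<path>` rectangle, stroke `#008000` → score (S452, F1805). Machine vertices: (101.379,178.067) → (182.353,178.067) → (182.353,83.821) → (101.379,83.821) → (101.379,178.067). Closed: final G1 returns to the first vertex.

**Shape 3** — `<polygon>` rectangle, stroke `#008000` → score (S452, F1805). Machine vertices: (125.130,132.260) → (154.625,132.260) → (154.625,72.848) → (125.130,72.848) → (125.130,132.260). Closed: final G1 returns to the first vertex.

**Shape 4** — `<path>` cubic bezier, stroke `#008000` → score (S452, F1805). Control points (SVG): P0=(111.963,156.845), P1=(106.356,137.490), P2=(136.930,82.173), P3=(138.569,68.528); sampled at t=k/8. Machine vertices: (111.963,106.743) → (111.429,115.535) → (113.524,126.789) → (117.485,139.595) → (122.549,153.043) → (127.952,166.223) → (132.932,178.226) → (136.725,188.141) → (138.569,195.060). Open path.

**Shape 5** — `<path>` rectangle, stroke `#008000` → score (S452, F1805). Machine vertices: (84.994,222.872) → (137.534,222.872) → (137.534,210.051) → (84.994,210.051) → (84.994,222.872). Closed: final G1 returns to the first vertex.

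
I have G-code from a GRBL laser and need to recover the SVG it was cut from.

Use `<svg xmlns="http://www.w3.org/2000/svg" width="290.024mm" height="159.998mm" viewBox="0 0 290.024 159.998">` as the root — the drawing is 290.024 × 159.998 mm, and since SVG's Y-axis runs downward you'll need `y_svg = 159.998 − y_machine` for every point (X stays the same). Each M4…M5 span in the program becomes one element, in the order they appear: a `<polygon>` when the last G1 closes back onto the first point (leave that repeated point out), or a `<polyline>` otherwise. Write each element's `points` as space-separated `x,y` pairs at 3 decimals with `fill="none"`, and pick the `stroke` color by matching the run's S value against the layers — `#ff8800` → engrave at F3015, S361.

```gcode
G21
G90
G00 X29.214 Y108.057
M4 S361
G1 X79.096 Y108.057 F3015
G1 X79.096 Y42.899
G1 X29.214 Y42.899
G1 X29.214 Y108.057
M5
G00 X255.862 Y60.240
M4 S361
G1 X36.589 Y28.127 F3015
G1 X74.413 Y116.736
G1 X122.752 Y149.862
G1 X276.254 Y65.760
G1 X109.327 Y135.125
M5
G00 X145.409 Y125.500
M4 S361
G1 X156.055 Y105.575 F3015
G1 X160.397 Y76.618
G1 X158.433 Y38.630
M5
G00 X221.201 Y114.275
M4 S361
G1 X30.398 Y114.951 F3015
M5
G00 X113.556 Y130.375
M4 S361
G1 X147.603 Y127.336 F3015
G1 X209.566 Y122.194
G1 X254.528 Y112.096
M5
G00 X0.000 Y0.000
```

Machine Y-up, SVG Y-down with viewBox height 159.998, so y_svg = 159.998 − y_machine; X carries over. Every run uses S361, so all elements get stroke `#ff8800` (engrave).

Run 1: The run returns to its start, so emit a `<polygon>` with points (Y-flipped): 29.214,51.941 79.096,51.941 79.096,117.099 29.214,117.099.

Run 2: The run is open, so emit a `<polyline>` with points (Y-flipped): 255.862,99.758 36.589,131.871 74.413,43.262 122.752,10.136 276.254,94.238 109.327,24.873.

Run 3: The run is open, so emit a `<polyline>` with points (Y-flipped): 145.409,34.498 156.055,54.423 160.397,83.380 158.433,121.368.

Run 4: The run is open, so emit a `<polyline>` with points (Y-flipped): 221.201,45.723 30.398,45.047.

Run 5: The run is open, so emit a `<polyline>` with points (Y-flipped): 113.556,29.623 147.603,32.662 209.566,37.804 254.528,47.902.

<svg xmlns="http://www.w3.org/2000/svg" width="290.024mm" height="159.998mm" viewBox="0 0 290.024 159.998">
  <polygon points="29.214,51.941 79.096,51.941 79.096,117.099 29.214,117.099" fill="none" stroke="#ff8800"/>
  <polyline points="255.862,99.758 36.589,131.871 74.413,43.262 122.752,10.136 276.254,94.238 109.327,24.873" fill="none" stroke="#ff8800"/>
  <polyline points="145.409,34.498 156.055,54.423 160.397,83.380 158.433,121.368" fill="none" stroke="#ff8800"/>
  <polyline points="221.201,45.723 30.398,45.047" fill="none" stroke="#ff8800"/>
  <polyline points="113.556,29.623 147.603,32.662 209.566,37.804 254.528,47.902" fill="none" stroke="#ff8800"/>
</svg>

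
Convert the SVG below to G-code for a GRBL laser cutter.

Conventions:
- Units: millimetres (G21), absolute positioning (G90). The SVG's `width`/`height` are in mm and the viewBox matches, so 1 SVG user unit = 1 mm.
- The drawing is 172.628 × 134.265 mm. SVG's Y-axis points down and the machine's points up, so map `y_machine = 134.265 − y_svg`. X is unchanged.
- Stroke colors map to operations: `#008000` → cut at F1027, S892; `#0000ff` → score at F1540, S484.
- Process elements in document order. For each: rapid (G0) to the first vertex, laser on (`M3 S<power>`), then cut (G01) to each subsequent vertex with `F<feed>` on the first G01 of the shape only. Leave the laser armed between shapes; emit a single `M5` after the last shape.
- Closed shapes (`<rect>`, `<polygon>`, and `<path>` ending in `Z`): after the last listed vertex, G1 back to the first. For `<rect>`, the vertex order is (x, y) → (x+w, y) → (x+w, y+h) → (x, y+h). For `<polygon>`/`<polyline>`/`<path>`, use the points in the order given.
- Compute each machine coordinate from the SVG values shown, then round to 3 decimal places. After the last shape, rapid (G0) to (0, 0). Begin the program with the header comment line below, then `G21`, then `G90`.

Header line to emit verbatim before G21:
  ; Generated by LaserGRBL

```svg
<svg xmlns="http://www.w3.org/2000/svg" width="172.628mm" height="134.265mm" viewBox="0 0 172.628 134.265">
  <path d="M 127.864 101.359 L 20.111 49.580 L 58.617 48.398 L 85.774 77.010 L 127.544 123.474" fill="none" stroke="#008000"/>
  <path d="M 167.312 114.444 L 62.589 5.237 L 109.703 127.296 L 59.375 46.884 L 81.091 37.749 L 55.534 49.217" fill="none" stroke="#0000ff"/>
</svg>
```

1 u = 1 mm; y_m = 134.265 − y.

[1] `<path>` open polyline, #008000→cut S892 F1027: (127.864,32.906) → (20.111,84.685) → (58.617,85.867) → (85.774,57.255) → (127.544,10.791)

[2] `<path>` open polyline, #0000ff→score S484 F1540: (167.312,19.821) → (62.589,129.028) → (109.703,6.969) → (59.375,87.381) → (81.091,96.516) → (55.534,85.048)

; Generated by LaserGRBL
G21
G90
G0 X127.864 Y32.906
M3 S892
G01 X20.111 Y84.685 F1027
G01 X58.617 Y85.867
G01 X85.774 Y57.255
G01 X127.544 Y10.791
G0 X167.312 Y19.821
M3 S484
G01 X62.589 Y129.028 F1540
G01 X109.703 Y6.969
G01 X59.375 Y87.381
G01 X81.091 Y96.516
G01 X55.534 Y85.048
M5
G0 X0.000 Y0.000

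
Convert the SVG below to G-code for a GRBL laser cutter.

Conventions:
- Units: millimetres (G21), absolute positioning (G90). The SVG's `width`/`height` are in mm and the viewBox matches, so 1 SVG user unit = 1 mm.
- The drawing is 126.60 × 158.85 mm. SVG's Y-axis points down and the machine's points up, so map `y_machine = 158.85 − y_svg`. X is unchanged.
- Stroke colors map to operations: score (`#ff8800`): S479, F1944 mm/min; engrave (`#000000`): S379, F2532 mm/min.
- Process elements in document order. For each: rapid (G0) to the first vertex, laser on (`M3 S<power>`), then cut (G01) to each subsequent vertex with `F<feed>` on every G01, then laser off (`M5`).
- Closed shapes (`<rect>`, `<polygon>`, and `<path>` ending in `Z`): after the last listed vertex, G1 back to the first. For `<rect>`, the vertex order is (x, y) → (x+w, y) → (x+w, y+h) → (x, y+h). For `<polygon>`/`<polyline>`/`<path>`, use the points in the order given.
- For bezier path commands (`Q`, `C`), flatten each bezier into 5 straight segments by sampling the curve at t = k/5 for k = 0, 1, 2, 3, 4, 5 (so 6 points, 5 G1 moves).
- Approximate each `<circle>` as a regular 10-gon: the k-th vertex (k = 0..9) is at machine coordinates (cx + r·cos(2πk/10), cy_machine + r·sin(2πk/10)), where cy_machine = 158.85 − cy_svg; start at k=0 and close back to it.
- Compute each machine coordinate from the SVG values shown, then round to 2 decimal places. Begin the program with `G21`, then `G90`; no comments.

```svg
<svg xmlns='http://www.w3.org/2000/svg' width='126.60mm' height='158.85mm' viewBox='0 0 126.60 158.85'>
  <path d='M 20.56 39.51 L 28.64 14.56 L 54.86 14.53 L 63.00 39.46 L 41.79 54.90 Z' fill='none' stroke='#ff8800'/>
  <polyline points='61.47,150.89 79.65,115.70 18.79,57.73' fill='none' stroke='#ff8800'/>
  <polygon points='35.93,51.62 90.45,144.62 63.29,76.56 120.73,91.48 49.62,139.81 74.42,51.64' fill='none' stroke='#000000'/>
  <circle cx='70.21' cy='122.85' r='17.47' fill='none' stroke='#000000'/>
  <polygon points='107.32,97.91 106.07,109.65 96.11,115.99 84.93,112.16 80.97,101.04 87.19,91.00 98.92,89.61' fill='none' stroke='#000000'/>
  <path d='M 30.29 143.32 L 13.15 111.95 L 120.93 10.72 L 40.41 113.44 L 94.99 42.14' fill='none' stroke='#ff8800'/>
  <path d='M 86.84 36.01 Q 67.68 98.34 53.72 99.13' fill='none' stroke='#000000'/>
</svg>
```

G21
G90
G0 X20.56 Y119.34
M3 S479
G01 X28.64 Y144.29 F1944
G01 X54.86 Y144.32 F1944
G01 X63.00 Y119.39 F1944
G01 X41.79 Y103.95 F1944
G01 X20.56 Y119.34 F1944
M5
G0 X61.47 Y7.96
M3 S479
G01 X79.65 Y43.15 F1944
G01 X18.79 Y101.12 F1944
M5
G0 X35.93 Y107.23
M3 S379
G01 X90.45 Y14.23 F2532
G01 X63.29 Y82.29 F2532
G01 X120.73 Y67.37 F2532
G01 X49.62 Y19.04 F2532
G01 X74.42 Y107.21 F2532
G01 X35.93 Y107.23 F2532
M5
G0 X87.68 Y36.00
M3 S379
G01 X84.34 Y46.27 F2532
G01 X75.61 Y52.61 F2532
G01 X64.81 Y52.61 F2532
G01 X56.08 Y46.27 F2532
G01 X52.74 Y36.00 F2532
G01 X56.08 Y25.73 F2532
G01 X64.81 Y19.39 F2532
G01 X75.61 Y19.39 F2532
G01 X84.34 Y25.73 F2532
G01 X87.68 Y36.00 F2532
M5
G0 X107.32 Y60.94
M3 S379
G01 X106.07 Y49.20 F2532
G01 X96.11 Y42.86 F2532
G01 X84.93 Y46.69 F2532
G01 X80.97 Y57.81 F2532
G01 X87.19 Y67.85 F2532
G01 X98.92 Y69.24 F2532
G01 X107.32 Y60.94 F2532
M5
G0 X30.29 Y15.53
M3 S479
G01 X13.15 Y46.90 F1944
G01 X120.93 Y148.13 F1944
G01 X40.41 Y45.41 F1944
G01 X94.99 Y116.71 F1944
M5
G0 X86.84 Y122.84
M3 S379
G01 X79.38 Y100.37 F2532
G01 X72.34 Y82.82 F2532
G01 X65.72 Y70.20 F2532
G01 X59.51 Y62.50 F2532
G01 X53.72 Y59.72 F2532
M5

viewBox `0 0 126.60 158.85` with mm width/height → 1 unit = 1 mm. Flip: y_m = 158.85 − y_svg.

**Shape 1** — `<path>` regular polygon, stroke `#ff8800` → score (S479, F1944). Machine vertices: (20.56,119.34) → (28.64,144.29) → (54.86,144.32) → (63.00,119.39) → (41.79,103.95) → (20.56,119.34). Closed: final G1 returns to the first vertex.

**Shape 2** — `<polyline>` open polyline, stroke `#ff8800` → score (S479, F1944). Machine vertices: (61.47,7.96) → (79.65,43.15) → (18.79,101.12). Open path.

**Shape 3** — `<polygon>` closed polygon, stroke `#000000` → engrave (S379, F2532). Machine vertices: (35.93,107.23) → (90.45,14.23) → (63.29,82.29) → (120.73,67.37) → (49.62,19.04) → (74.42,107.21) → (35.93,107.23). Closed: final G1 returns to the first vertex.

**Shape 4** — `<circle>` circle, stroke `#000000` → engrave (S379, F2532). Machine vertices: (87.68,36.00) → (84.34,46.27) → (75.61,52.61) → (64.81,52.61) → (56.08,46.27) → (52.74,36.00) → (56.08,25.73) → (64.81,19.39) → (75.61,19.39) → (84.34,25.73) → (87.68,36.00). Closed: final G1 returns to the first vertex.

**Shape 5** — `<polygon>` regular polygon, stroke `#000000` → engrave (S379, F2532). Machine vertices: (107.32,60.94) → (106.07,49.20) → (96.11,42.86) → (84.93,46.69) → (80.97,57.81) → (87.19,67.85) → (98.92,69.24) → (107.32,60.94). Closed: final G1 returns to the first vertex.

**Shape 6** — `<path>` open polyline, stroke `#ff8800` → score (S479, F1944). Machine vertices: (30.29,15.53) → (13.15,46.90) → (120.93,148.13) → (40.41,45.41) → (94.99,116.71). Open path.

**Shape 7** — `<path>` quadratic bezier, stroke `#000000` → engrave (S379, F2532). Control points (SVG): P0=(86.84,36.01), P1=(67.68,98.34), P2=(53.72,99.13); sampled at t=k/5. Machine vertices: (86.84,122.84) → (79.38,100.37) → (72.34,82.82) → (65.72,70.20) → (59.51,62.50) → (53.72,59.72). Open path.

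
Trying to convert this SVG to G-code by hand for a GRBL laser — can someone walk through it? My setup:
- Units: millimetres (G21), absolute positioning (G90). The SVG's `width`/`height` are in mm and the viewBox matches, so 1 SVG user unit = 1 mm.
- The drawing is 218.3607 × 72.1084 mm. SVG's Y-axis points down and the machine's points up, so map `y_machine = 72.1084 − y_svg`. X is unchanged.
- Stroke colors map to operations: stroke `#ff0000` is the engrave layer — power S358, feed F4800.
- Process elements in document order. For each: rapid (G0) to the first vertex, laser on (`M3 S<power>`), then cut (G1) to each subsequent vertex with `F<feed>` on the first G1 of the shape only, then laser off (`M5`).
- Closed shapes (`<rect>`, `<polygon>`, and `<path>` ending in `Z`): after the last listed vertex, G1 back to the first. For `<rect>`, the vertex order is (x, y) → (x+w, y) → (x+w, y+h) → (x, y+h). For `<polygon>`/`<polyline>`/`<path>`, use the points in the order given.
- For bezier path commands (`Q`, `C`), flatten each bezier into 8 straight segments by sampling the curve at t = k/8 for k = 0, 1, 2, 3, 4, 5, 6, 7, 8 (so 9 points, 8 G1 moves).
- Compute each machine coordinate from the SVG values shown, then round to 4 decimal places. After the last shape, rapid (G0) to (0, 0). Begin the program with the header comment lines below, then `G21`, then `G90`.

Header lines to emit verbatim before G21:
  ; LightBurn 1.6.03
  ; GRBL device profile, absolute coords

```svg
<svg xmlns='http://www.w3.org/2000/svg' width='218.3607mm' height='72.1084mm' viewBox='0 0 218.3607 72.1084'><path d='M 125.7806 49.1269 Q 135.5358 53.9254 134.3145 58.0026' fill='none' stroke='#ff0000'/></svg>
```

; LightBurn 1.6.03
; GRBL device profile, absolute coords
G21
G90
G0 X125.7806 Y22.9815
M3 S358
G1 X128.0479 Y21.7931 F4800
G1 X129.9722 Y20.6273
G1 X131.5534 Y19.4841
G1 X132.7917 Y18.3633
G1 X133.6869 Y17.2651
G1 X134.2391 Y16.1895
G1 X134.4483 Y15.1364
G1 X134.3145 Y14.1058
M5
G0 X0.0000 Y0.0000

Since the viewBox matches the mm dimensions, user units are millimetres directly. The only transform is the Y-flip y_m = 72.1084 − y_svg.

Shape 1 is a quadratic bezier drawn with `<path>`. Its stroke #ff0000 means engrave at S358, F4800. After flipping Y the toolpath is (125.7806,22.9815) → (128.0479,21.7931) → (129.9722,20.6273) → (131.5534,19.4841) → (132.7917,18.3633) → (133.6869,17.2651) → (134.2391,16.1895) → (134.4483,15.1364) → (134.3145,14.1058).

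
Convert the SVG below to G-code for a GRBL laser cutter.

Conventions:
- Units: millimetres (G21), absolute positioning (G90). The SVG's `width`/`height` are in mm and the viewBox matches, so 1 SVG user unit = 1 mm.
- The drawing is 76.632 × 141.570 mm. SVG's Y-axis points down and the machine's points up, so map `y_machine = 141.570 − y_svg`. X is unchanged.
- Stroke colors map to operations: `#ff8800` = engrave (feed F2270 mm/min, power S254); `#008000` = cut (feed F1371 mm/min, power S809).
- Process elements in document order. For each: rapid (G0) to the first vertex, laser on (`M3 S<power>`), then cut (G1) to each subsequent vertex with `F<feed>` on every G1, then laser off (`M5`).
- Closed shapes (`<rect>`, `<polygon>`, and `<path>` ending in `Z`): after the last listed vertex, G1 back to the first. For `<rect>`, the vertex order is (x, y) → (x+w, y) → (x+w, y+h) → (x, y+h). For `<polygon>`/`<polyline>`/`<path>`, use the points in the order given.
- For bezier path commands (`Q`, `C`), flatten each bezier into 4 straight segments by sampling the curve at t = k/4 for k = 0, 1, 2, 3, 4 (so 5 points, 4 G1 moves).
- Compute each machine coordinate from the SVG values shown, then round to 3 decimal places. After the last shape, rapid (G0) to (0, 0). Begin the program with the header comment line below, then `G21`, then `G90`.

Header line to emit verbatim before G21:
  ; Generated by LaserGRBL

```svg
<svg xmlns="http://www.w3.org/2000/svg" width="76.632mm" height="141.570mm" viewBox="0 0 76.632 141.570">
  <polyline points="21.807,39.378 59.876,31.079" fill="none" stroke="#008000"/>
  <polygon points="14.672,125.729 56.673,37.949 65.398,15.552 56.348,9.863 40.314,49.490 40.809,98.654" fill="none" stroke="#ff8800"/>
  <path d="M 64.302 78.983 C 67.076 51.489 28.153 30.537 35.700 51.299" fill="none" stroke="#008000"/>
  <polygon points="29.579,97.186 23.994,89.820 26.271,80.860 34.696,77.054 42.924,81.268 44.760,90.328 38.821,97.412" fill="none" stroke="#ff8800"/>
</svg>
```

1 u = 1 mm; y_m = 141.570 − y.

[1] `<polyline>` line segment, #008000→cut S809 F1371: (21.807,102.192) → (59.876,110.491)

[2] `<polygon>` closed polygon, #ff8800→engrave S254 F2270: (14.672,15.841) → (56.673,103.621) → (65.398,126.018) → (56.348,131.707) → (40.314,92.080) → (40.809,42.916) → (14.672,15.841) (closed)

[3] `<path>` cubic bezier, #008000→cut S809 F1371: (64.302,62.587) → (59.942,81.431) → (48.211,94.525) → (37.375,98.571) → (35.700,90.271)

[4] `<polygon>` regular polygon, #ff8800→engrave S254 F2270: (29.579,44.384) → (23.994,51.750) → (26.271,60.710) → (34.696,64.516) → (42.924,60.302) → (44.760,51.242) → (38.821,44.158) → (29.579,44.384) (closed)

; Generated by LaserGRBL
G21
G90
G0 X21.807 Y102.192
M3 S809
G1 X59.876 Y110.491 F1371
M5
G0 X14.672 Y15.841
M3 S254
G1 X56.673 Y103.621 F2270
G1 X65.398 Y126.018 F2270
G1 X56.348 Y131.707 F2270
G1 X40.314 Y92.080 F2270
G1 X40.809 Y42.916 F2270
G1 X14.672 Y15.841 F2270
M5
G0 X64.302 Y62.587
M3 S809
G1 X59.942 Y81.431 F1371
G1 X48.211 Y94.525 F1371
G1 X37.375 Y98.571 F1371
G1 X35.700 Y90.271 F1371
M5
G0 X29.579 Y44.384
M3 S254
G1 X23.994 Y51.750 F2270
G1 X26.271 Y60.710 F2270
G1 X34.696 Y64.516 F2270
G1 X42.924 Y60.302 F2270
G1 X44.760 Y51.242 F2270
G1 X38.821 Y44.158 F2270
G1 X29.579 Y44.384 F2270
M5
G0 X0.000 Y0.000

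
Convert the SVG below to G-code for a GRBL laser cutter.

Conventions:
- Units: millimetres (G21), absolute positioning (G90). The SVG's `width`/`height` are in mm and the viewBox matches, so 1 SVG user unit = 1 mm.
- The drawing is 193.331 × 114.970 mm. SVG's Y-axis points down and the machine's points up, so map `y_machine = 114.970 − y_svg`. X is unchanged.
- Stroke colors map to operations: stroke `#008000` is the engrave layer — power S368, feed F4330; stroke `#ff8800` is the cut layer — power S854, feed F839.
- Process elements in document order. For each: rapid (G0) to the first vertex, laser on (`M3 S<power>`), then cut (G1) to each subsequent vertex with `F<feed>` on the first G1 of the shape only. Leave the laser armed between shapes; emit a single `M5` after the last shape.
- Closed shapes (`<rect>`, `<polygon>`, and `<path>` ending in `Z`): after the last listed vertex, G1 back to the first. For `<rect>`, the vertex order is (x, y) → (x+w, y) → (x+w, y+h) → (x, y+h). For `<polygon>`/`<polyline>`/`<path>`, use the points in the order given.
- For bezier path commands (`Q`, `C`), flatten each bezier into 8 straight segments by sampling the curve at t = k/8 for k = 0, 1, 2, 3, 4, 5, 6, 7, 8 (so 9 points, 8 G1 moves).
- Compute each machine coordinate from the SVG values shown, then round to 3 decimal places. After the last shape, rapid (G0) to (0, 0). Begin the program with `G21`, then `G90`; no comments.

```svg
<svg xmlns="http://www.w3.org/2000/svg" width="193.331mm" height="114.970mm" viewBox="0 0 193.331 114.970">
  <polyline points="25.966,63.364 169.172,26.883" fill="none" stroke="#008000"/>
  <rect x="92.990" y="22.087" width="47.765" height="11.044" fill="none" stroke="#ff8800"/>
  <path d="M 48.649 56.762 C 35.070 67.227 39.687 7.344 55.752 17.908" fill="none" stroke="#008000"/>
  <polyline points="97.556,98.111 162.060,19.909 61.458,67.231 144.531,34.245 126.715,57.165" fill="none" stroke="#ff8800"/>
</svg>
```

viewBox `0 0 193.331 114.970` with mm width/height → 1 unit = 1 mm. Flip: y_m = 114.970 − y_svg.

**Shape 1** — `<polyline>` line segment, stroke `#008000` → engrave (S368, F4330). Machine vertices: (25.966,51.606) → (169.172,88.087). Open path.

**Shape 2** — `<rect>` rectangle, stroke `#ff8800` → cut (S854, F839). Machine vertices: (92.990,92.883) → (140.755,92.883) → (140.755,81.839) → (92.990,81.839) → (92.990,92.883). Closed: final G1 returns to the first vertex.

**Shape 3** — `<path>` cubic bezier, stroke `#008000` → engrave (S368, F4330). Control points (SVG): P0=(48.649,56.762), P1=(35.070,67.227), P2=(39.687,7.344), P3=(55.752,17.908); sampled at t=k/8. Machine vertices: (48.649,58.208) → (44.397,57.306) → (41.771,61.350) → (40.693,68.688) → (41.084,77.672) → (42.864,86.651) → (45.955,93.976) → (50.277,97.996) → (55.752,97.062). Open path.

**Shape 4** — `<polyline>` open polyline, stroke `#ff8800` → cut (S854, F839). Machine vertices: (97.556,16.859) → (162.060,95.061) → (61.458,47.739) → (144.531,80.725) → (126.715,57.805). Open path.

G21
G90
G0 X25.966 Y51.606
M3 S368
G1 X169.172 Y88.087 F4330
G0 X92.990 Y92.883
M3 S854
G1 X140.755 Y92.883 F839
G1 X140.755 Y81.839
G1 X92.990 Y81.839
G1 X92.990 Y92.883
G0 X48.649 Y58.208
M3 S368
G1 X44.397 Y57.306 F4330
G1 X41.771 Y61.350
G1 X40.693 Y68.688
G1 X41.084 Y77.672
G1 X42.864 Y86.651
G1 X45.955 Y93.976
G1 X50.277 Y97.996
G1 X55.752 Y97.062
G0 X97.556 Y16.859
M3 S854
G1 X162.060 Y95.061 F839
G1 X61.458 Y47.739
G1 X144.531 Y80.725
G1 X126.715 Y57.805
M5
G0 X0.000 Y0.000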